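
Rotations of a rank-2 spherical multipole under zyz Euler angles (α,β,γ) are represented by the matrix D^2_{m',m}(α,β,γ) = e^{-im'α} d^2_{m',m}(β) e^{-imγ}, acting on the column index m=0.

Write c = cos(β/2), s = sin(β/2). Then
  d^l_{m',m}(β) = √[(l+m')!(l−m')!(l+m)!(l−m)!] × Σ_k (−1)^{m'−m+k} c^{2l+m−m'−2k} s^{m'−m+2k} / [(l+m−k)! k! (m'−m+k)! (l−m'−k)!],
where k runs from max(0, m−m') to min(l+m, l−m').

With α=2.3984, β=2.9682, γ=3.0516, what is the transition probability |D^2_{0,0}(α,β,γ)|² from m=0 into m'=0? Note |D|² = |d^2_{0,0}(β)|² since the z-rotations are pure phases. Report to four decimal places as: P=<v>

P=0.9127

Split into d^2_{0,0}(β=2.9682) × two z-phases.
With c≡cos(β/2)=0.086588 and s≡sin(β/2)=0.996244, N=[2·2·2·2]^{1/2}=4.000000
Admissible k: 0..2 (factorial args all ≥0)
  k=0: (−1)^0·4.0000/(4)·0.0866^4·0.9962^0 = +0.000056
  k=1: (−1)^1·4.0000/(1)·0.0866^2·0.9962^2 = -0.029765
  k=2: (−1)^2·4.0000/(4)·0.0866^0·0.9962^4 = +0.985061
d^2_{0,0}(2.9682) = +0.000056 -0.029765 +0.985061 = +0.955353
|D^2_{0,0}|² = |d^2_{0,0}(β)|² = (+0.955353)² = 0.912699 (the z-rotation phases have unit modulus)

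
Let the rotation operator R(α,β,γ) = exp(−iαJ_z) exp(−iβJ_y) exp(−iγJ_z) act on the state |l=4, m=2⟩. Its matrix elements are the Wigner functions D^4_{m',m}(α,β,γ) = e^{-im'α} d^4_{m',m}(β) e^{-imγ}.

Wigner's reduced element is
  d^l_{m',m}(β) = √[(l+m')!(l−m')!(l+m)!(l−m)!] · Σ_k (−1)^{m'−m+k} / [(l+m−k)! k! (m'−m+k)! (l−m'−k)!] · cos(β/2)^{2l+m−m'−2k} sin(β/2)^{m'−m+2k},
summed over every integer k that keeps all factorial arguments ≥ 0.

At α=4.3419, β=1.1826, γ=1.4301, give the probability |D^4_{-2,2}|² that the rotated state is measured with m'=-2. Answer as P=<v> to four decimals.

P=0.2018

Split into d^4_{-2,2}(β=1.1826) × two z-phases.
With c≡cos(β/2)=0.830217 and s≡sin(β/2)=0.557441, N=[2·720·720·2]^{1/2}=1440.000000
k∈{4,5,6} keeps every argument non-negative
  k=4: (−1)^0·1440.0000/(96)·0.8302^4·0.5574^4 = +0.688101
  k=5: (−1)^1·1440.0000/(120)·0.8302^2·0.5574^6 = -0.248174
  k=6: (−1)^2·1440.0000/(1440)·0.8302^0·0.5574^8 = +0.009324
d^4_{-2,2}(1.1826) = +0.688101 -0.248174 +0.009324 = +0.449250
|D^4_{-2,2}|² = |d^4_{-2,2}(β)|² = (+0.449250)² = 0.201826 (the z-rotation phases have unit modulus)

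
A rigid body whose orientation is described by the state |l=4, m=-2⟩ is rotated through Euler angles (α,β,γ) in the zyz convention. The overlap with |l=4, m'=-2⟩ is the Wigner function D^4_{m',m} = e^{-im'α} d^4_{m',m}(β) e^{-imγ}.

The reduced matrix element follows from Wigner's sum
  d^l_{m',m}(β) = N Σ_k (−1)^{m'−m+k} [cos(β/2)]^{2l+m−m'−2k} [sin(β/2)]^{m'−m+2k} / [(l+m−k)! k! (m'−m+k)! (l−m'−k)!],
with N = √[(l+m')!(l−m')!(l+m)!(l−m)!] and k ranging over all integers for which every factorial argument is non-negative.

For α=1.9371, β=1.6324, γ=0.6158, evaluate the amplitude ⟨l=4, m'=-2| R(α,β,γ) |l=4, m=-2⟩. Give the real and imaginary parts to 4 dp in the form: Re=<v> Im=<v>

Re=0.1230 Im=-0.2964

First d^4_{-2,-2}(β=1.6324), then the phase factors e^{-i(-2)α} and e^{-i(-2)γ}:
Half-angle: c=0.684995, s=0.728548. N=√(2·720·2·720)=1440.000000
k: max(0,(-2)−(-2))=0 … min(4+(-2),4−(-2))=2
  k=0: (−1)^0·1440.0000/(1440)·0.6850^8·0.7285^0 = +0.048473
  k=1: (−1)^1·1440.0000/(120)·0.6850^6·0.7285^2 = -0.657992
  k=2: (−1)^2·1440.0000/(96)·0.6850^4·0.7285^4 = +0.930407
d^4_{-2,-2}(1.6324) = +0.048473 -0.657992 +0.930407 = +0.320887
Attach z-rotation phases: D = e^{-i(-2)(1.9371)}·(+0.320887)·e^{-i(-2)(0.6158)} = +0.123009-0.296374i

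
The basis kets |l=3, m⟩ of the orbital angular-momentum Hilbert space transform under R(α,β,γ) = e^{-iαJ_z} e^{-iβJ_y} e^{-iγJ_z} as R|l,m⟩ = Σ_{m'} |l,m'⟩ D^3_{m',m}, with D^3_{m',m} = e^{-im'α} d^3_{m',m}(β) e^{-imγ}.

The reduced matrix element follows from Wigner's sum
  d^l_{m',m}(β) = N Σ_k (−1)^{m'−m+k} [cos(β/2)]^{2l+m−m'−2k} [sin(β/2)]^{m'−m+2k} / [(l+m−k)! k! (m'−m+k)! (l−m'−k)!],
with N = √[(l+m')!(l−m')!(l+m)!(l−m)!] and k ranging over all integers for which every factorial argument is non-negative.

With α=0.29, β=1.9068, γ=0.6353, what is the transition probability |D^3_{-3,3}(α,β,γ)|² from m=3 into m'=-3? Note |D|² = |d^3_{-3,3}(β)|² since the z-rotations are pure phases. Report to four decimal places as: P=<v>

Split into d^3_{-3,3}(β=1.9068) × two z-phases.
Half-angle: c=0.578914, s=0.815389. N=√(1·720·720·1)=720.000000
k∈{6} keeps every argument non-negative
  k=6: (−1)^0·720.0000/(720)·0.5789^0·0.8154^6 = +0.293892
d^3_{-3,3}(1.9068) = +0.293892
|D^3_{-3,3}|² = |d^3_{-3,3}(β)|² = (+0.293892)² = 0.086372 (the z-rotation phases have unit modulus)

P=0.0864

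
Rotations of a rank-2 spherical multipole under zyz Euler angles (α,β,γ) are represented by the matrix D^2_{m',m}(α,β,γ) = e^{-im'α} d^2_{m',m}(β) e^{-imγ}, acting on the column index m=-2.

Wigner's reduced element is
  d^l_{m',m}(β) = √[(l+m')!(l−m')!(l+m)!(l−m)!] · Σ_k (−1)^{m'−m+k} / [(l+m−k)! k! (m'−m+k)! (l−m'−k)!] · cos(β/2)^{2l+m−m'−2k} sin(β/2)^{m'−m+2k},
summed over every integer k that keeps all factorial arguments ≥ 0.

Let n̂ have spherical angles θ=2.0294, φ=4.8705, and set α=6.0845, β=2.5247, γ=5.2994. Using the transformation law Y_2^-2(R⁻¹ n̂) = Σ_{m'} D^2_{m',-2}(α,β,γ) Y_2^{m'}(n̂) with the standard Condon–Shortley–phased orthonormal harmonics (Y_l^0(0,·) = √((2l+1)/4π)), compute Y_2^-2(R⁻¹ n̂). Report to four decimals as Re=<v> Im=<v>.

Need the full column D^2_{m',-2} for m'=−2..2 at α=6.0845, β=2.5247, γ=5.2994.
cos(β/2)=0.303579, sin(β/2)=0.952806
d^2_{-2,-2}: single k=0 term ⇒ +0.008493;  D = -0.006058-0.005953i
d^2_{-1,-2}: single k=0 term ⇒ -0.053315;  D = +0.029904+0.044139i
d^2_{0,-2}: single k=0 term ⇒ +0.204940;  D = -0.079198-0.189019i
d^2_{1,-2}: single k=0 term ⇒ -0.525188;  D = +0.103355+0.514918i
d^2_{2,-2}: single k=0 term ⇒ +0.824173;  D = +0.000491-0.824173i
Y_2^{m'}(θ=2.0294,φ=4.8705) and Σ D·Y over m':
  (-0.0061-0.0060i)·(-0.2952+0.0966i)  (+0.0299+0.0441i)·(-0.0483-0.3028i)  (-0.0792-0.1890i)·(-0.1300+0.0000i)  (+0.1034+0.5149i)·(+0.0483-0.3028i)  (+0.0005-0.8242i)·(-0.2952-0.0966i)
Y_2^-2(R⁻¹ n̂) = +0.105763+0.251339i

Re=0.1058 Im=0.2513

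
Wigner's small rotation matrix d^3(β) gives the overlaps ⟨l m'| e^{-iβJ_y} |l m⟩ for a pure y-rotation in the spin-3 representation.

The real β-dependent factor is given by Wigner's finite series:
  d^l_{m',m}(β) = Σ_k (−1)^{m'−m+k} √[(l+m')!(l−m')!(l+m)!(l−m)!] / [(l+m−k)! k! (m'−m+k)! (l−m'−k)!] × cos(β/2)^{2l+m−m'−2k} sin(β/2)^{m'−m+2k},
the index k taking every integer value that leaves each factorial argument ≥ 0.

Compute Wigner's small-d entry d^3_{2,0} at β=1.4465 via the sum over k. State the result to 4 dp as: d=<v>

d=0.1672

d^3_{2,0}(β=1.4465) via Wigner's sum:
c=cos(1.4465/2)=0.749659, s=sin(1.4465/2)=0.661825; N=√[120·1·6·6]=65.726707
k∈{0,1} keeps every argument non-negative
  k=0: (−1)^2·65.7267/(12)·0.7497^4·0.6618^2 = +0.757706
  k=1: (−1)^3·65.7267/(12)·0.7497^2·0.6618^4 = -0.590554
d^3_{2,0}(1.4465) = +0.757706 -0.590554 = +0.167153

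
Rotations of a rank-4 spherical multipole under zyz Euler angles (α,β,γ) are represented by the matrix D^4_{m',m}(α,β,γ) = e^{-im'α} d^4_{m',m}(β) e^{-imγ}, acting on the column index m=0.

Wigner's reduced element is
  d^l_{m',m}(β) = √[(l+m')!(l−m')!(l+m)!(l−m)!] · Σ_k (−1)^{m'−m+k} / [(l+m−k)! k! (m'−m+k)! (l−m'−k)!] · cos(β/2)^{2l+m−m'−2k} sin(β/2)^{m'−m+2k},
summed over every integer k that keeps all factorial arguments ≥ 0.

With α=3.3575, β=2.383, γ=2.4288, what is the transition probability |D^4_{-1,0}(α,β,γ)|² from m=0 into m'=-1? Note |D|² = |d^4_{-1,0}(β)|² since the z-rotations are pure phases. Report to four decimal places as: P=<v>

P=0.0368

D^4_{-1,0}(3.3575,2.383,2.4288) = e^{-i·-1·3.3575}·d^4_{-1,0}(2.383)·e^{-i·0·2.4288}. Compute d first:
c=cos(2.383/2)=0.370267, s=sin(2.383/2)=0.928925; N=√[6·120·24·24]=643.987578
The bounds max(0,m−m')=1 and min(l+m,l−m')=4 give 4 terms
  k=1: (−1)^0·643.9876/(144)·0.3703^7·0.9289^1 = +0.003964
  k=2: (−1)^1·643.9876/(24)·0.3703^5·0.9289^3 = -0.149687
  k=3: (−1)^2·643.9876/(24)·0.3703^3·0.9289^5 = +0.942139
  k=4: (−1)^3·643.9876/(144)·0.3703^1·0.9289^7 = -0.988316
d^4_{-1,0}(2.383) = +0.003964 -0.149687 +0.942139 -0.988316 = -0.191900
|D^4_{-1,0}|² = |d^4_{-1,0}(β)|² = (-0.191900)² = 0.036825 (the z-rotation phases have unit modulus)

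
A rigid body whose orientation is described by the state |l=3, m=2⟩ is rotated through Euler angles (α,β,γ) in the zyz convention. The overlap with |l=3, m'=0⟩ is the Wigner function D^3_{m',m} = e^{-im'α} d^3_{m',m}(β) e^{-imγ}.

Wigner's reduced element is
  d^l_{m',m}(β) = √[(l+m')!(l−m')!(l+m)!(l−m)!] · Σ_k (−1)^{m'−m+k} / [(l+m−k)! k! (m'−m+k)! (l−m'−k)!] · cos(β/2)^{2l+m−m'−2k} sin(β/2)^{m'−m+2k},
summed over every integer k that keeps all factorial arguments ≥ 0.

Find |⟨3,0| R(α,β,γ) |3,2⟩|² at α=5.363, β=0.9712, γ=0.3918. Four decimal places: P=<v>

D^3_{0,2}(5.363,0.9712,0.3918) = e^{-i·0·5.363}·d^3_{0,2}(0.9712)·e^{-i·2·0.3918}. Compute d first:
c=cos(0.9712/2)=0.884395, s=sin(0.9712/2)=0.466739; N=√[6·6·120·1]=65.726707
k∈{2,3} keeps every argument non-negative
  k=2: (−1)^0·65.7267/(12)·0.8844^4·0.4667^2 = +0.729952
  k=3: (−1)^1·65.7267/(12)·0.8844^2·0.4667^4 = -0.203306
d^3_{0,2}(0.9712) = +0.729952 -0.203306 = +0.526646
|D^3_{0,2}|² = |d^3_{0,2}(β)|² = (+0.526646)² = 0.277356 (the z-rotation phases have unit modulus)

P=0.2774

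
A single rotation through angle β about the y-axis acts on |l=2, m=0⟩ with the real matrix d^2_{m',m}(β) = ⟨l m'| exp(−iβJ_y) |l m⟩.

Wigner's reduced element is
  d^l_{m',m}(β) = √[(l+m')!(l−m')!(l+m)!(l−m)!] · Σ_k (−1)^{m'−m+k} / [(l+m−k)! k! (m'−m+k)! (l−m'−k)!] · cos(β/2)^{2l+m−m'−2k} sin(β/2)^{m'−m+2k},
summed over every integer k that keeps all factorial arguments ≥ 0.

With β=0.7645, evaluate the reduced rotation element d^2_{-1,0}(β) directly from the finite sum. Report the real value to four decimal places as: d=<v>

d=0.6118

d^2_{-1,0}(β=0.7645) via Wigner's sum:
With c≡cos(β/2)=0.927828 and s≡sin(β/2)=0.373009, N=[1·6·2·2]^{1/2}=4.898979
k∈{1,2} keeps every argument non-negative
  k=1: (−1)^0·4.8990/(2)·0.9278^3·0.3730^1 = +0.729788
  k=2: (−1)^1·4.8990/(2)·0.9278^1·0.3730^3 = -0.117951
d^2_{-1,0}(0.7645) = +0.729788 -0.117951 = +0.611838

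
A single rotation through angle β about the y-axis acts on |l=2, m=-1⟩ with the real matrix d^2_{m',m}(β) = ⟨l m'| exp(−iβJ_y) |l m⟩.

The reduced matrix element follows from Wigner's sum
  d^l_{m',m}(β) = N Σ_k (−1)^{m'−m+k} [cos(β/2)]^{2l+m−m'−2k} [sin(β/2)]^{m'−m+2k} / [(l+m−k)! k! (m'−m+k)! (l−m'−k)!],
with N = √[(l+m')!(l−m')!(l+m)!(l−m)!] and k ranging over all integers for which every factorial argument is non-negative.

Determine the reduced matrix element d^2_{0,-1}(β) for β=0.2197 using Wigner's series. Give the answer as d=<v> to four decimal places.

d=-0.2605

d^2_{0,-1}(β=0.2197) via Wigner's sum:
With c≡cos(β/2)=0.993973 and s≡sin(β/2)=0.109629, N=[2·2·1·6]^{1/2}=4.898979
The bounds max(0,m−m')=0 and min(l+m,l−m')=1 give 2 terms
  k=0: (−1)^1·4.8990/(2)·0.9940^3·0.1096^1 = -0.263709
  k=1: (−1)^2·4.8990/(2)·0.9940^1·0.1096^3 = +0.003208
d^2_{0,-1}(0.2197) = -0.263709 +0.003208 = -0.260501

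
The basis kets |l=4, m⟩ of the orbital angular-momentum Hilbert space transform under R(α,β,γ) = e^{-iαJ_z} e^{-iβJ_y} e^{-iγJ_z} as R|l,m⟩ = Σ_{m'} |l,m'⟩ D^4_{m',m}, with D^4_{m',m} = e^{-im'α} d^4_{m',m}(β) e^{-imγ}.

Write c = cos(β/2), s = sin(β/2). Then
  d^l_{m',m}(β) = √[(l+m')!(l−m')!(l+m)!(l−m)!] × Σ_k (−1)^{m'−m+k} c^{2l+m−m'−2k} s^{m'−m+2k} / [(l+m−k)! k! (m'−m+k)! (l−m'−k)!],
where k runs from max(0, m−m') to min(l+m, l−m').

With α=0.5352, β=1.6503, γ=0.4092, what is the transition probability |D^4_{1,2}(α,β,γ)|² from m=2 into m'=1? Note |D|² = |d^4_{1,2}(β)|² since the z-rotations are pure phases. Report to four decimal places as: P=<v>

D^4_{1,2}(0.5352,1.6503,0.4092) = e^{-i·1·0.5352}·d^4_{1,2}(1.6503)·e^{-i·2·0.4092}. Compute d first:
c=cos(1.6503/2)=0.678447, s=sin(1.6503/2)=0.734650; N=√[120·6·720·2]=1018.233765
k∈{1,2,3} keeps every argument non-negative
  k=1: (−1)^0·1018.2338/(240)·0.6784^7·0.7346^1 = +0.206218
  k=2: (−1)^1·1018.2338/(48)·0.6784^5·0.7346^3 = -1.208999
  k=3: (−1)^2·1018.2338/(72)·0.6784^3·0.7346^5 = +0.945069
d^4_{1,2}(1.6503) = +0.206218 -1.208999 +0.945069 = -0.057712
|D^4_{1,2}|² = |d^4_{1,2}(β)|² = (-0.057712)² = 0.003331 (the z-rotation phases have unit modulus)

P=0.0033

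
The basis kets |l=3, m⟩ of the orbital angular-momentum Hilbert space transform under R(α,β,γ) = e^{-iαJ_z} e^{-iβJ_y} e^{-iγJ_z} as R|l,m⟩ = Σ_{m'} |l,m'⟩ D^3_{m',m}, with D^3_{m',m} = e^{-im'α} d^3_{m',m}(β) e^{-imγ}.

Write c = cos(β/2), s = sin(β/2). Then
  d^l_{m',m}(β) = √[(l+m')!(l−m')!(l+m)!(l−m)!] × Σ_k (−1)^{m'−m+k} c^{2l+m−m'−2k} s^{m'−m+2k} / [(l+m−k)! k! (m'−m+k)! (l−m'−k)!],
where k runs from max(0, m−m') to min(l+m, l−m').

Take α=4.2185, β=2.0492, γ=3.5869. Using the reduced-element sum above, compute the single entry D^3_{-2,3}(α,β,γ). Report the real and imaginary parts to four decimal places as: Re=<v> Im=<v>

Re=-0.3964 Im=-0.4230

First d^3_{-2,3}(β=2.0492), then the phase factors e^{-i(-2)α} and e^{-i(3)γ}:
With c≡cos(β/2)=0.519441 and s≡sin(β/2)=0.854506, N=[1·120·720·1]^{1/2}=293.938769
k: max(0,(3)−(-2))=5 … min(3+(3),3−(-2))=5
  k=5: (−1)^0·293.9388/(120)·0.5194^1·0.8545^5 = +0.579680
d^3_{-2,3}(2.0492) = +0.579680
Attach z-rotation phases: D = e^{-i(-2)(4.2185)}·(+0.579680)·e^{-i(3)(3.5869)} = -0.396362-0.422996i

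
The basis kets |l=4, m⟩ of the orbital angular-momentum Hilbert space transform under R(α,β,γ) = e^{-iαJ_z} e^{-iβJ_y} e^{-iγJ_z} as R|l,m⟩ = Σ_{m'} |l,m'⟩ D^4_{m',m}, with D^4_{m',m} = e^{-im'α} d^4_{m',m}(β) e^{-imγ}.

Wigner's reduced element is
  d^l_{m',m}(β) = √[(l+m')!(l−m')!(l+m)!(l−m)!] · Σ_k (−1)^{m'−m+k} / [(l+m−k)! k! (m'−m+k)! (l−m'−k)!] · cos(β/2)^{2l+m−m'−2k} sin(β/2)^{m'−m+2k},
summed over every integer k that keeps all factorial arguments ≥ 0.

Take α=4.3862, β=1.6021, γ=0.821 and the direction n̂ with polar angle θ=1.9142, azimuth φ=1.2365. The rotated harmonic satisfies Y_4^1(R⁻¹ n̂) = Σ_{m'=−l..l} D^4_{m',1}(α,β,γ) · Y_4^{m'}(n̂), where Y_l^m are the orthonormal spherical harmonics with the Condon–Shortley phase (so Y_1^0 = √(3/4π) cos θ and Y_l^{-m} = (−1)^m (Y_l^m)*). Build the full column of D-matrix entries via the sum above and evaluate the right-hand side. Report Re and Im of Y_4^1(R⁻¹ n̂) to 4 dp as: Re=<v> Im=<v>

Re=0.3438 Im=-0.3540

Need the full column D^4_{m',1} for m'=−4..4 at α=4.3862, β=1.6021, γ=0.821.
cos(β/2)=0.695953, sin(β/2)=0.718087
d^4_{-4,1}: single k=5 term ⇒ +0.481637;  D = -0.253779-0.409354i
d^4_{-3,1}: k∈[4..5] ⇒ +0.825178 -0.527101 = +0.298078;  D = +0.290312-0.067598i
d^4_{-2,1}: k∈[3..5] ⇒ +0.854961 -1.365313 +0.290708 = -0.219644;  D = +0.021364-0.218602i
d^4_{-1,1}: k∈[2..5] ⇒ +0.585915 -1.871328 +0.996126 -0.070700 = -0.359987;  D = +0.328169+0.147973i
d^4_{0,1}: k∈[1..4] ⇒ +0.253952 -1.622175 +1.727000 -0.306433 = +0.052344;  D = +0.035672-0.038307i
d^4_{1,1}: k∈[0..3] ⇒ +0.055035 -0.878872 +1.871328 -0.664084 = +0.383407;  D = +0.182067+0.337421i
d^4_{2,1}: k∈[0..2] ⇒ -0.240920 +1.282442 -0.910209 = +0.131313;  D = -0.129451+0.022038i
d^4_{3,1}: k∈[0..1] ⇒ +0.465055 -0.825178 = -0.360123;  D = -0.056509+0.355662i
d^4_{4,1}: single k=0 term ⇒ -0.452403;  D = -0.400492-0.210416i
Y_4^{m'}(θ=1.9142,φ=1.2365) and Σ D·Y over m':
  (-0.2538-0.4094i)·(+0.0805+0.3384i)  (+0.2903-0.0676i)·(+0.2966-0.1892i)  (+0.0214-0.2186i)·(+0.0481+0.0380i)  (+0.3282+0.1480i)·(+0.1086-0.3126i)  (+0.0357-0.0383i)·(+0.0052+0.0000i)  (+0.1821+0.3374i)·(-0.1086-0.3126i)  (-0.1295+0.0220i)·(+0.0481-0.0380i)  (-0.0565+0.3557i)·(-0.2966-0.1892i)  (-0.4005-0.2104i)·(+0.0805-0.3384i)
Y_4^1(R⁻¹ n̂) = +0.343754-0.354046i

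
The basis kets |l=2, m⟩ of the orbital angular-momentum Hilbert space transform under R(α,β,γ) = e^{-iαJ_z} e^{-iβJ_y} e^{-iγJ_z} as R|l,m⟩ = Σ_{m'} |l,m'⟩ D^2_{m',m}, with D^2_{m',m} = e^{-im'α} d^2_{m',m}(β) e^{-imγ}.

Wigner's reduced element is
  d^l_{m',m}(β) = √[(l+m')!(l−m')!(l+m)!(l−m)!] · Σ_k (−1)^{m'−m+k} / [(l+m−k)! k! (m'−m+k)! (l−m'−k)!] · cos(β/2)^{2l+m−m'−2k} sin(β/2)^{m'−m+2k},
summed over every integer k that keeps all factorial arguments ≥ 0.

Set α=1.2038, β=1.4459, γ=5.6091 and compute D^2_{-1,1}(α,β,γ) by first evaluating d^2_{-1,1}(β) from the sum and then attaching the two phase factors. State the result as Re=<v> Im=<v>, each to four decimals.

Re=-0.1653 Im=0.5212

D^2_{-1,1}(1.2038,1.4459,5.6091) = e^{-i·-1·1.2038}·d^2_{-1,1}(1.4459)·e^{-i·1·5.6091}. Compute d first:
c=cos(1.4459/2)=0.749857, s=sin(1.4459/2)=0.661600; N=√[1·6·6·1]=6.000000
The bounds max(0,m−m')=2 and min(l+m,l−m')=3 give 2 terms
  k=2: (−1)^0·6.0000/(2)·0.7499^2·0.6616^2 = +0.738361
  k=3: (−1)^1·6.0000/(6)·0.7499^0·0.6616^4 = -0.191594
d^2_{-1,1}(1.4459) = +0.738361 -0.191594 = +0.546768
Phases: e^{-i·(-1)·1.2038}=+0.358813+0.933409i, e^{-i·(1)·5.6091}=+0.781278+0.624183i ⇒ D=-0.165280+0.521189i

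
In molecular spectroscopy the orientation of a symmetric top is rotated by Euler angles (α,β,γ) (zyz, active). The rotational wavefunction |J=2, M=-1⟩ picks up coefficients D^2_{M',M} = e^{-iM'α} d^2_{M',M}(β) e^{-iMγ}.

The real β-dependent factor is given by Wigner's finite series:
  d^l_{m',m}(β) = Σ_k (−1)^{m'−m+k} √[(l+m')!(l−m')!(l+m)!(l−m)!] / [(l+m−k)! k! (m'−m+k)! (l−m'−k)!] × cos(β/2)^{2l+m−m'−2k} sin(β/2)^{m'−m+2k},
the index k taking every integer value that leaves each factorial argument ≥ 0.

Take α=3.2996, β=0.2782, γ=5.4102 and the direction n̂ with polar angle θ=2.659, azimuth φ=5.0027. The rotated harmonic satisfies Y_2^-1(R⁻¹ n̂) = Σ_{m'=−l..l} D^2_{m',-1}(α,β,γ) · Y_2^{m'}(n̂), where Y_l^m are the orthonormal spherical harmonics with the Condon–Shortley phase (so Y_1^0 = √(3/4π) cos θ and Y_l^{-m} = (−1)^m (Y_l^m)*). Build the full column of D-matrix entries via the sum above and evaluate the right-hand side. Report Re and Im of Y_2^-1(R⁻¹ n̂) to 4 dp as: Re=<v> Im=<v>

Re=0.1570 Im=0.2931

Need the full column D^2_{m',-1} for m'=−2..2 at α=3.2996, β=0.2782, γ=5.4102.
cos(β/2)=0.990341, sin(β/2)=0.138652
d^2_{-2,-1}: single k=1 term ⇒ +0.269346;  D = +0.228637-0.142381i
d^2_{-1,-1}: k∈[0..1] ⇒ +0.961921 -0.056564 = +0.905357;  D = -0.683642+0.593552i
d^2_{0,-1}: k∈[0..1] ⇒ -0.329880 +0.006466 = -0.323414;  D = -0.207807+0.247816i
d^2_{1,-1}: k∈[0..1] ⇒ +0.056564 -0.000370 = +0.056195;  D = -0.028882+0.048204i
d^2_{2,-1}: single k=0 term ⇒ -0.005279;  D = -0.001967+0.004899i
Y_2^{m'}(θ=2.659,φ=5.0027) and Σ D·Y over m':
  (+0.2286-0.1424i)·(-0.0696+0.0456i)  (-0.6836+0.5936i)·(-0.0909-0.3043i)  (-0.2078+0.2478i)·(+0.4270+0.0000i)  (-0.0289+0.0482i)·(+0.0909-0.3043i)  (-0.0020+0.0049i)·(-0.0696-0.0456i)
Y_2^-1(R⁻¹ n̂) = +0.157020+0.293142i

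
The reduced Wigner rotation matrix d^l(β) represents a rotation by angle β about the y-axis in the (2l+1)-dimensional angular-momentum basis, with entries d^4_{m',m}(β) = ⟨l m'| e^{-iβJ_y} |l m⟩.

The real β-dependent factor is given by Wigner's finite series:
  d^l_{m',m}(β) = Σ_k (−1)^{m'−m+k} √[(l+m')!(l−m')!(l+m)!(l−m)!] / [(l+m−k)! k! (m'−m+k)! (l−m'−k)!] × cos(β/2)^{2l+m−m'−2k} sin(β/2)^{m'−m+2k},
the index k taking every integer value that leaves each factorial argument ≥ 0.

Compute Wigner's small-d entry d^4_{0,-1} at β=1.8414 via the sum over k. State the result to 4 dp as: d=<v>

d^4_{0,-1}(β=1.8414) via Wigner's sum:
Half-angle: c=0.605263, s=0.796025. N=√(24·24·6·120)=643.987578
Admissible k: 0..3 (factorial args all ≥0)
  k=0: (−1)^1·643.9876/(144)·0.6053^7·0.7960^1 = -0.105938
  k=1: (−1)^2·643.9876/(24)·0.6053^5·0.7960^3 = +1.099431
  k=2: (−1)^3·643.9876/(24)·0.6053^3·0.7960^5 = -1.901664
  k=3: (−1)^4·643.9876/(144)·0.6053^1·0.7960^7 = +0.548211
d^4_{0,-1}(1.8414) = -0.105938 +1.099431 -1.901664 +0.548211 = -0.359959

d=-0.3600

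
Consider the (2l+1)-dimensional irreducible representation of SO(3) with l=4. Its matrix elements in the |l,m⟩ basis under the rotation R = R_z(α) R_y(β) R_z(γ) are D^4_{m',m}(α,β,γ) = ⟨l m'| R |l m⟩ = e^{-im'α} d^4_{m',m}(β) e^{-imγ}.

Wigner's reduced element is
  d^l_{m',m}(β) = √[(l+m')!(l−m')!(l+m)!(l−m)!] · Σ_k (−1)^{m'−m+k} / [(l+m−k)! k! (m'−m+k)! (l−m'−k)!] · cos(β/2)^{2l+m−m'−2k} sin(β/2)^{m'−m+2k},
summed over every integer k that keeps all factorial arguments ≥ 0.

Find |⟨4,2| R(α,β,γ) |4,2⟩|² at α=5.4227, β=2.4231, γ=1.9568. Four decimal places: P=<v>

Split into d^4_{2,2}(β=2.4231) × two z-phases.
c=cos(2.4231/2)=0.351569, s=sin(2.4231/2)=0.936162; N=√[720·2·720·2]=1440.000000
k: max(0,(2)−(2))=0 … min(4+(2),4−(2))=2
  k=0: (−1)^0·1440.0000/(1440)·0.3516^8·0.9362^0 = +0.000233
  k=1: (−1)^1·1440.0000/(120)·0.3516^6·0.9362^2 = -0.019858
  k=2: (−1)^2·1440.0000/(96)·0.3516^4·0.9362^4 = +0.176010
d^4_{2,2}(2.4231) = +0.000233 -0.019858 +0.176010 = +0.156385
|D^4_{2,2}|² = |d^4_{2,2}(β)|² = (+0.156385)² = 0.024456 (the z-rotation phases have unit modulus)

P=0.0245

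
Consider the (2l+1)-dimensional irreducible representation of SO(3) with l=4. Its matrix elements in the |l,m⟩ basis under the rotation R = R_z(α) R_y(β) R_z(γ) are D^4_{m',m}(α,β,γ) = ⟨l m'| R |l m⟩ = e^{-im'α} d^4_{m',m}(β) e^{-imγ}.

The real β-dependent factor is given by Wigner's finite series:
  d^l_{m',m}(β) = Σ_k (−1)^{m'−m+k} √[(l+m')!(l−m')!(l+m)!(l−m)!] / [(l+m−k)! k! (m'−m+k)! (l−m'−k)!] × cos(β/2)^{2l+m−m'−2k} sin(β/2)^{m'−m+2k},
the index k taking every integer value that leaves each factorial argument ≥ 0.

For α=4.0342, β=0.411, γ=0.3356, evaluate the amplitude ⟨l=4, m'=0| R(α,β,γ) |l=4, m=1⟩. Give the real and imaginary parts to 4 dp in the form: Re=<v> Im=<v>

Split into d^4_{0,1}(β=0.411) × two z-phases.
Half-angle: c=0.978959, s=0.204057. N=√(24·24·120·6)=643.987578
The bounds max(0,m−m')=1 and min(l+m,l−m')=4 give 4 terms
  k=1: (−1)^0·643.9876/(144)·0.9790^7·0.2041^1 = +0.786353
  k=2: (−1)^1·643.9876/(24)·0.9790^5·0.2041^3 = -0.204994
  k=3: (−1)^2·643.9876/(24)·0.9790^3·0.2041^5 = +0.008907
  k=4: (−1)^3·643.9876/(144)·0.9790^1·0.2041^7 = -0.000064
d^4_{0,1}(0.411) = +0.786353 -0.204994 +0.008907 -0.000064 = +0.590201
D = (+1.000000+0.000000i)·(+0.590201)·(+0.944213-0.329336i) = +0.557275-0.194374i

Re=0.5573 Im=-0.1944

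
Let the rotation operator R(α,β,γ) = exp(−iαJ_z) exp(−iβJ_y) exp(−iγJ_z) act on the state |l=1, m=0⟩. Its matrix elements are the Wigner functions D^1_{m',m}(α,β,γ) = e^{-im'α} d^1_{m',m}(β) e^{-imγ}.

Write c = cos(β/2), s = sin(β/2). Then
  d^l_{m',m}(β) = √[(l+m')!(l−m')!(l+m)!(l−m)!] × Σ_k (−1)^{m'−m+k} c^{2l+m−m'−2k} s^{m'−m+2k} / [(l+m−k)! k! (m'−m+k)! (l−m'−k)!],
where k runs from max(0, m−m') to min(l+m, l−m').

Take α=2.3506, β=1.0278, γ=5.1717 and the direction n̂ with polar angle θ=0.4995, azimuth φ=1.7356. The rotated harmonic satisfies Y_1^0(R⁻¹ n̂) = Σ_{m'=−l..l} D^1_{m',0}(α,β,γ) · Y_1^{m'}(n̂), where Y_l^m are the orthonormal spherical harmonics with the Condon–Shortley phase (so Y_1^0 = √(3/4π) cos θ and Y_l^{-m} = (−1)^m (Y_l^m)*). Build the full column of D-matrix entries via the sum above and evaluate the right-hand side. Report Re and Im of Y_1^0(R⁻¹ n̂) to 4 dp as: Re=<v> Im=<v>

Need the full column D^1_{m',0} for m'=−1..1 at α=2.3506, β=1.0278, γ=5.1717.
cos(β/2)=0.870834, sin(β/2)=0.491577
d^1_{-1,0}: single k=1 term ⇒ +0.605400;  D = -0.425681+0.430470i
d^1_{0,0}: k∈[0..1] ⇒ +0.758352 -0.241648 = +0.516704;  D = +0.516704+0.000000i
d^1_{1,0}: single k=0 term ⇒ -0.605400;  D = +0.425681+0.430470i
Y_1^{m'}(θ=0.4995,φ=1.7356) and Σ D·Y over m':
  (-0.4257+0.4305i)·(-0.0271-0.1632i)  (+0.5167+0.0000i)·(+0.4289+0.0000i)  (+0.4257+0.4305i)·(+0.0271-0.1632i)
Y_1^0(R⁻¹ n̂) = +0.385276+0.000000i

Re=0.3853 Im=0.0000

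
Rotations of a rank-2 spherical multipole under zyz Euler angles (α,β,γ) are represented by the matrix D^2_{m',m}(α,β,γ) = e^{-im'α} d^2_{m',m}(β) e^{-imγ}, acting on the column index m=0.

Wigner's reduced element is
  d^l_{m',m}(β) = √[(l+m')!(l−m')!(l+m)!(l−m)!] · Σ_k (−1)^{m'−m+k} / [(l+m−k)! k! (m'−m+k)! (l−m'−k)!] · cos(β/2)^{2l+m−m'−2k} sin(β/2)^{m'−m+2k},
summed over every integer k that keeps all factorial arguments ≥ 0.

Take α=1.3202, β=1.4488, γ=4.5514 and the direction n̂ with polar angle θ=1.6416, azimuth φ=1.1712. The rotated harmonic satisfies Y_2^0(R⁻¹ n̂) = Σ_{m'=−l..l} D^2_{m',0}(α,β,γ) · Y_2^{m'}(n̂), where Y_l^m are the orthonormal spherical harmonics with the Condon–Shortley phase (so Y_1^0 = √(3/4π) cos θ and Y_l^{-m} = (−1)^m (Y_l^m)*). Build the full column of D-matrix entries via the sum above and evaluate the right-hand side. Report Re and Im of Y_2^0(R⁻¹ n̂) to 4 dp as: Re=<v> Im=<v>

Need the full column D^2_{m',0} for m'=−2..2 at α=1.3202, β=1.4488, γ=4.5514.
cos(β/2)=0.748897, sin(β/2)=0.662686
d^2_{-2,0}: single k=2 term ⇒ +0.603304;  D = -0.529103+0.289870i
d^2_{-1,0}: k∈[1..2] ⇒ +0.681789 -0.533853 = +0.147936;  D = +0.036685+0.143315i
d^2_{0,0}: k∈[0..2] ⇒ +0.314549 -0.985191 +0.192855 = -0.477786;  D = -0.477786+0.000000i
d^2_{1,0}: k∈[0..1] ⇒ -0.681789 +0.533853 = -0.147936;  D = -0.036685+0.143315i
d^2_{2,0}: single k=0 term ⇒ +0.603304;  D = -0.529103-0.289870i
Y_2^{m'}(θ=1.6416,φ=1.1712) and Σ D·Y over m':
  (-0.5291+0.2899i)·(-0.2680-0.2755i)  (+0.0367+0.1433i)·(-0.0212+0.0502i)  (-0.4778+0.0000i)·(-0.3107+0.0000i)  (-0.0367+0.1433i)·(+0.0212+0.0502i)  (-0.5291-0.2899i)·(-0.2680+0.2755i)
Y_2^0(R⁻¹ n̂) = +0.575785+0.000000i

Re=0.5758 Im=0.0000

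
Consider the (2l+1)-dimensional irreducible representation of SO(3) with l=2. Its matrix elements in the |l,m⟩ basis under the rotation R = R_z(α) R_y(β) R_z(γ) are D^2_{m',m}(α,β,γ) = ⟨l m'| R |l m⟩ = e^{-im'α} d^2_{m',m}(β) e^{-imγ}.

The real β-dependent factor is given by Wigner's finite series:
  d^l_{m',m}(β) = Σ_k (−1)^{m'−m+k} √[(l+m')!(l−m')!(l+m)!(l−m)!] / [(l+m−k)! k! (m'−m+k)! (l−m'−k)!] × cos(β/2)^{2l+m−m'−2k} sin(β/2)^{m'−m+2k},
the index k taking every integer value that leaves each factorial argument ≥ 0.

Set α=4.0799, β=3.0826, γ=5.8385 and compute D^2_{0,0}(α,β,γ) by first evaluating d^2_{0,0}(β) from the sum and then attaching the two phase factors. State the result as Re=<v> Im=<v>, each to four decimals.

Re=0.9948 Im=0.0000

First d^2_{0,0}(β=3.0826), then the phase factors e^{-i(0)α} and e^{-i(0)γ}:
c=cos(3.0826/2)=0.029492, s=sin(3.0826/2)=0.999565; N=√[2·2·2·2]=4.000000
k: max(0,(0)−(0))=0 … min(2+(0),2−(0))=2
  k=0: (−1)^0·4.0000/(4)·0.0295^4·0.9996^0 = +0.000001
  k=1: (−1)^1·4.0000/(1)·0.0295^2·0.9996^2 = -0.003476
  k=2: (−1)^2·4.0000/(4)·0.0295^0·0.9996^4 = +0.998261
d^2_{0,0}(3.0826) = +0.000001 -0.003476 +0.998261 = +0.994786
Attach z-rotation phases: D = e^{-i(0)(4.0799)}·(+0.994786)·e^{-i(0)(5.8385)} = +0.994786+0.000000i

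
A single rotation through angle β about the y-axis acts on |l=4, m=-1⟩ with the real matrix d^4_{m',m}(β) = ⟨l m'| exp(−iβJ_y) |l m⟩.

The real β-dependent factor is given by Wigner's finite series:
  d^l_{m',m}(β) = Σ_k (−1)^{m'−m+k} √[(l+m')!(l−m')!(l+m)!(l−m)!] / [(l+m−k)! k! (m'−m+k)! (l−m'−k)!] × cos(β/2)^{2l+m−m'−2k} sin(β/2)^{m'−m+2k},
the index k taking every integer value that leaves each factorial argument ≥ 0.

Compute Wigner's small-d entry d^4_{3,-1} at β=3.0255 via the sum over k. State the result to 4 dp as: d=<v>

d=-0.0263

d^4_{3,-1}(β=3.0255) via Wigner's sum:
With c≡cos(β/2)=0.058014 and s≡sin(β/2)=0.998316, N=[5040·1·6·120]^{1/2}=1904.940944
k∈{0,1} keeps every argument non-negative
  k=0: (−1)^4·1904.9409/(144)·0.0580^4·0.9983^4 = +0.000149
  k=1: (−1)^5·1904.9409/(240)·0.0580^2·0.9983^6 = -0.026445
d^4_{3,-1}(3.0255) = +0.000149 -0.026445 = -0.026296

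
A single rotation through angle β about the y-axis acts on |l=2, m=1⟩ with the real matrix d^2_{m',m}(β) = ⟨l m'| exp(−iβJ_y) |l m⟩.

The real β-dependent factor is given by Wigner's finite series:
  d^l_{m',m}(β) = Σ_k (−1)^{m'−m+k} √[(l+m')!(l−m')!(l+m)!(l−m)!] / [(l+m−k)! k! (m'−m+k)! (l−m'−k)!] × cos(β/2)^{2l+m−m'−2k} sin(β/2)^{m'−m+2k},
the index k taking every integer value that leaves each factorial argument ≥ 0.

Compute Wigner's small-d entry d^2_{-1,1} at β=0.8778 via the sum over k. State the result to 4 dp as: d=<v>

d=0.4113

d^2_{-1,1}(β=0.8778) via Wigner's sum:
With c≡cos(β/2)=0.905220 and s≡sin(β/2)=0.424944, N=[1·6·6·1]^{1/2}=6.000000
Admissible k: 2..3 (factorial args all ≥0)
  k=2: (−1)^0·6.0000/(2)·0.9052^2·0.4249^2 = +0.443908
  k=3: (−1)^1·6.0000/(6)·0.9052^0·0.4249^4 = -0.032608
d^2_{-1,1}(0.8778) = +0.443908 -0.032608 = +0.411299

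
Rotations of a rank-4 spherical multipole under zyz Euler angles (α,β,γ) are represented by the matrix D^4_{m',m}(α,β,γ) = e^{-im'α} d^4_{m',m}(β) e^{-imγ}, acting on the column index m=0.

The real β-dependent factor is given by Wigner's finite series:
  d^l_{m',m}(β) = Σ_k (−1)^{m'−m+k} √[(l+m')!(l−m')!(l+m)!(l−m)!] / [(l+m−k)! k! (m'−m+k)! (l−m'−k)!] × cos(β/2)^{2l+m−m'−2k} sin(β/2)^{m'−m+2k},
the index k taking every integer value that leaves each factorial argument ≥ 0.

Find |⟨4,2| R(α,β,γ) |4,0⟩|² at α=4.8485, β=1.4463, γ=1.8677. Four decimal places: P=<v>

Split into d^4_{2,0}(β=1.4463) × two z-phases.
With c≡cos(β/2)=0.749725 and s≡sin(β/2)=0.661750, N=[720·2·24·24]^{1/2}=910.735966
The bounds max(0,m−m')=0 and min(l+m,l−m')=2 give 3 terms
  k=0: (−1)^2·910.7360/(96)·0.7497^6·0.6617^2 = +0.737769
  k=1: (−1)^3·910.7360/(36)·0.7497^4·0.6617^4 = -1.532754
  k=2: (−1)^4·910.7360/(96)·0.7497^2·0.6617^6 = +0.447803
d^4_{2,0}(1.4463) = +0.737769 -1.532754 +0.447803 = -0.347182
|D^4_{2,0}|² = |d^4_{2,0}(β)|² = (-0.347182)² = 0.120535 (the z-rotation phases have unit modulus)

P=0.1205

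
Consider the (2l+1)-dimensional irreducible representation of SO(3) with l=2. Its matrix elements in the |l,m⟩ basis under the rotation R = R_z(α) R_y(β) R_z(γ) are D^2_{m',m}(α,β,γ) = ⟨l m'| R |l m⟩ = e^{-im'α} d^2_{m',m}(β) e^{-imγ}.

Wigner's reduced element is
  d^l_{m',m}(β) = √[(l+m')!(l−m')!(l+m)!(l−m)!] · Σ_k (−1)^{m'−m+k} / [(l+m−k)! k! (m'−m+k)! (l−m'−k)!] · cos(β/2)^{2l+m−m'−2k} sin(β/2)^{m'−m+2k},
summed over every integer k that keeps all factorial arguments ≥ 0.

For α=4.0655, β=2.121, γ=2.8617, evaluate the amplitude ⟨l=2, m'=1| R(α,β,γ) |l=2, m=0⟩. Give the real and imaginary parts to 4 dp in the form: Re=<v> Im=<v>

First d^2_{1,0}(β=2.121), then the phase factors e^{-i(1)α} and e^{-i(0)γ}:
c=cos(2.121/2)=0.488436, s=sin(2.121/2)=0.872600; N=√[6·1·2·2]=4.898979
k: max(0,(0)−(1))=0 … min(2+(0),2−(1))=1
  k=0: (−1)^1·4.8990/(2)·0.4884^3·0.8726^1 = -0.249065
  k=1: (−1)^2·4.8990/(2)·0.4884^1·0.8726^3 = +0.794929
d^2_{1,0}(2.121) = -0.249065 +0.794929 = +0.545864
Phases: e^{-i·(1)·4.0655}=-0.602707+0.797963i, e^{-i·(0)·2.8617}=+1.000000+0.000000i ⇒ D=-0.328996+0.435579i

Re=-0.3290 Im=0.4356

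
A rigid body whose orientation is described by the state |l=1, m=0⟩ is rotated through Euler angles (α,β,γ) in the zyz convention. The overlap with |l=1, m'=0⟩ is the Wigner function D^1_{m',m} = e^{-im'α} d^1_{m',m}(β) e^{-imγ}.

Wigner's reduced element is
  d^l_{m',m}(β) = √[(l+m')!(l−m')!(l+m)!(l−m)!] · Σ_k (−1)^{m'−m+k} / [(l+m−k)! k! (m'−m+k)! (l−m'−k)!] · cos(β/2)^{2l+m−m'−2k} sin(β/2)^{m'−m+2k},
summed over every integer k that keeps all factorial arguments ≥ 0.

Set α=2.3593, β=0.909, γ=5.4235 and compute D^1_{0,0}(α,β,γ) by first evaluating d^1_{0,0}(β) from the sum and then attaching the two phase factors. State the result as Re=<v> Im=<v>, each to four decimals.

Re=0.6145 Im=0.0000

Split into d^1_{0,0}(β=0.909) × two z-phases.
With c≡cos(β/2)=0.898481 and s≡sin(β/2)=0.439013, N=[1·1·1·1]^{1/2}=1.000000
Admissible k: 0..1 (factorial args all ≥0)
  k=0: (−1)^0·1.0000/(1)·0.8985^2·0.4390^0 = +0.807267
  k=1: (−1)^1·1.0000/(1)·0.8985^0·0.4390^2 = -0.192733
d^1_{0,0}(0.909) = +0.807267 -0.192733 = +0.614535
Phases: e^{-i·(0)·2.3593}=+1.000000+0.000000i, e^{-i·(0)·5.4235}=+1.000000+0.000000i ⇒ D=+0.614535+0.000000i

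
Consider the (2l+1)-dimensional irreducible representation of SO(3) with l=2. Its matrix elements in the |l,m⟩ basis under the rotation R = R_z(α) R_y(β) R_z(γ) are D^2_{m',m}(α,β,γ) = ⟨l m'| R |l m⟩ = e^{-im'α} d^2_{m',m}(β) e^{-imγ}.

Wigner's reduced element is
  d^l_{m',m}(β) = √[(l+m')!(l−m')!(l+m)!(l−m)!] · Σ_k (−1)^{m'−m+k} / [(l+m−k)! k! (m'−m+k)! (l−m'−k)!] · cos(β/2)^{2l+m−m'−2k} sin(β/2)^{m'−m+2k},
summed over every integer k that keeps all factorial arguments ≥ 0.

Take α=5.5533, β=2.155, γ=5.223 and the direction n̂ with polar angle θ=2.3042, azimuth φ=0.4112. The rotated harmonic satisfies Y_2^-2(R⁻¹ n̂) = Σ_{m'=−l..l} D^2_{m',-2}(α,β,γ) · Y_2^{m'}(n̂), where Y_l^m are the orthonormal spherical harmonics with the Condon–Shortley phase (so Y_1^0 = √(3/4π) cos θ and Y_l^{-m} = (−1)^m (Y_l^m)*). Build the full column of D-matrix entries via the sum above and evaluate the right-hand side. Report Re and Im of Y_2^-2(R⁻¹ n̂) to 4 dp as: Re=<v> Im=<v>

Need the full column D^2_{m',-2} for m'=−2..2 at α=5.5533, β=2.155, γ=5.223.
cos(β/2)=0.473532, sin(β/2)=0.880777
d^2_{-2,-2}: single k=0 term ⇒ +0.050280;  D = -0.045522+0.021350i
d^2_{-1,-2}: single k=0 term ⇒ -0.187044;  D = +0.179162+0.053725i
d^2_{0,-2}: single k=0 term ⇒ +0.426094;  D = -0.222559-0.363350i
d^2_{1,-2}: single k=0 term ⇒ -0.647108;  D = -0.116049+0.636617i
d^2_{2,-2}: single k=0 term ⇒ +0.601815;  D = +0.475208-0.369268i
Y_2^{m'}(θ=2.3042,φ=0.4112) and Σ D·Y over m':
  (-0.0455+0.0214i)·(+0.1451-0.1562i)  (+0.1792+0.0537i)·(-0.3522+0.1536i)  (-0.2226-0.3634i)·(+0.1086+0.0000i)  (-0.1160+0.6366i)·(+0.3522+0.1536i)  (+0.4752-0.3693i)·(+0.1451+0.1562i)
Y_2^-2(R⁻¹ n̂) = -0.110787+0.206385i

Re=-0.1108 Im=0.2064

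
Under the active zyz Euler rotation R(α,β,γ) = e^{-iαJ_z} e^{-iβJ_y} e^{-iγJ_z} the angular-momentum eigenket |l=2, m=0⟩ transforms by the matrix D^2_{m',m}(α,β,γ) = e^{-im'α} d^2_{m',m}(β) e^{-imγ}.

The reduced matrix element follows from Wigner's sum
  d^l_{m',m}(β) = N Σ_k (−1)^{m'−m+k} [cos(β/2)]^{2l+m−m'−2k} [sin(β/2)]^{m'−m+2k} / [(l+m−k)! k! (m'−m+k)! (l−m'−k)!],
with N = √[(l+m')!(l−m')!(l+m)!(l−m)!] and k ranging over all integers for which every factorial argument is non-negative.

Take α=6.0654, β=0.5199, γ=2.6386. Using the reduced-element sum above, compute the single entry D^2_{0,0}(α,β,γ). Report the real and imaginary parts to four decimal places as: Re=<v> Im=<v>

D^2_{0,0}(6.0654,0.5199,2.6386) = e^{-i·0·6.0654}·d^2_{0,0}(0.5199)·e^{-i·0·2.6386}. Compute d first:
With c≡cos(β/2)=0.966403 and s≡sin(β/2)=0.257032, N=[2·2·2·2]^{1/2}=4.000000
Admissible k: 0..2 (factorial args all ≥0)
  k=0: (−1)^0·4.0000/(4)·0.9664^4·0.2570^0 = +0.872234
  k=1: (−1)^1·4.0000/(1)·0.9664^2·0.2570^2 = -0.246804
  k=2: (−1)^2·4.0000/(4)·0.9664^0·0.2570^4 = +0.004365
d^2_{0,0}(0.5199) = +0.872234 -0.246804 +0.004365 = +0.629795
Phases: e^{-i·(0)·6.0654}=+1.000000+0.000000i, e^{-i·(0)·2.6386}=+1.000000+0.000000i ⇒ D=+0.629795+0.000000i

Re=0.6298 Im=0.0000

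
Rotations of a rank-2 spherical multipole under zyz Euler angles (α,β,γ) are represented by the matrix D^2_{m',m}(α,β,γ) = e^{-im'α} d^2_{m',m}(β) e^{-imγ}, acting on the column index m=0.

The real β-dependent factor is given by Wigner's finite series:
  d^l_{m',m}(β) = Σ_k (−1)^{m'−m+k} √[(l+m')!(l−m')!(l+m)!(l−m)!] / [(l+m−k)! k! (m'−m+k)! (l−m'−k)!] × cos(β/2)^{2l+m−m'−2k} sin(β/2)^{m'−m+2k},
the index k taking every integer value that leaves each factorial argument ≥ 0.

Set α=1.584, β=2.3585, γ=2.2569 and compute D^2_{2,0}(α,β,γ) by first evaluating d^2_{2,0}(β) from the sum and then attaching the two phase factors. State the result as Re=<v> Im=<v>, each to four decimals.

First d^2_{2,0}(β=2.3585), then the phase factors e^{-i(2)α} and e^{-i(0)γ}:
c=cos(2.3585/2)=0.381618, s=sin(2.3585/2)=0.924320; N=√[24·1·2·2]=9.797959
k: max(0,(0)−(2))=0 … min(2+(0),2−(2))=0
  k=0: (−1)^2·9.7980/(4)·0.3816^2·0.9243^2 = +0.304774
d^2_{2,0}(2.3585) = +0.304774
D = (-0.999651+0.026404i)·(+0.304774)·(+1.000000+0.000000i) = -0.304668+0.008047i

Re=-0.3047 Im=0.0080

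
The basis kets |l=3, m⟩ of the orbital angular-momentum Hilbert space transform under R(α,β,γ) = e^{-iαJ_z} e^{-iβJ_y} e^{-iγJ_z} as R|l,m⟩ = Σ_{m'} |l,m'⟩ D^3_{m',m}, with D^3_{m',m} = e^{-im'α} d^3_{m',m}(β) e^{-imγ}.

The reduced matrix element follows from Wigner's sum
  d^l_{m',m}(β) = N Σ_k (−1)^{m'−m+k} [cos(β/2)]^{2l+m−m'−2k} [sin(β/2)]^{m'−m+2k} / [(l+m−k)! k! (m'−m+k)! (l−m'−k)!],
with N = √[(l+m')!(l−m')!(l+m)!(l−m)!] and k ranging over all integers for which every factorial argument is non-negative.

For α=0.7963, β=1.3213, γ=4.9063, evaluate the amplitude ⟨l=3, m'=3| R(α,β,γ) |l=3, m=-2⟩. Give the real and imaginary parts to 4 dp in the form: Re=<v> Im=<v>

Re=-0.0702 Im=-0.1529

First d^3_{3,-2}(β=1.3213), then the phase factors e^{-i(3)α} and e^{-i(-2)γ}:
c=cos(1.3213/2)=0.789594, s=sin(1.3213/2)=0.613630; N=√[720·1·1·120]=293.938769
The bounds max(0,m−m')=0 and min(l+m,l−m')=0 give 1 term
  k=0: (−1)^5·293.9388/(120)·0.7896^1·0.6136^5 = -0.168272
d^3_{3,-2}(1.3213) = -0.168272
D = (-0.729851-0.683606i)·(-0.168272)·(-0.925735-0.378173i) = -0.070191-0.152934i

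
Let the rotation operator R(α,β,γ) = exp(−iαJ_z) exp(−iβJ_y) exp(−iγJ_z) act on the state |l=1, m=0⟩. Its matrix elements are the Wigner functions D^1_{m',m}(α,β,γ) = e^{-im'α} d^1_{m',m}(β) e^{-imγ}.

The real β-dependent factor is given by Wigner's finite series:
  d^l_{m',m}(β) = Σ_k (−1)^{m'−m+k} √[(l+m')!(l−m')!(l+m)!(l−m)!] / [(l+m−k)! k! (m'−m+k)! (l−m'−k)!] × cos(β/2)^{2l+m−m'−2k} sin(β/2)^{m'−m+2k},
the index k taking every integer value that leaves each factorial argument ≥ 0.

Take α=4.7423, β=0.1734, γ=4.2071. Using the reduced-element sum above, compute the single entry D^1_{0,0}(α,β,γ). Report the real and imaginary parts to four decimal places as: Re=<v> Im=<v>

First d^1_{0,0}(β=0.1734), then the phase factors e^{-i(0)α} and e^{-i(0)γ}:
c=cos(0.1734/2)=0.996244, s=sin(0.1734/2)=0.086591; N=√[1·1·1·1]=1.000000
Admissible k: 0..1 (factorial args all ≥0)
  k=0: (−1)^0·1.0000/(1)·0.9962^2·0.0866^0 = +0.992502
  k=1: (−1)^1·1.0000/(1)·0.9962^0·0.0866^2 = -0.007498
d^1_{0,0}(0.1734) = +0.992502 -0.007498 = +0.985004
Phases: e^{-i·(0)·4.7423}=+1.000000+0.000000i, e^{-i·(0)·4.2071}=+1.000000+0.000000i ⇒ D=+0.985004+0.000000i

Re=0.9850 Im=0.0000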